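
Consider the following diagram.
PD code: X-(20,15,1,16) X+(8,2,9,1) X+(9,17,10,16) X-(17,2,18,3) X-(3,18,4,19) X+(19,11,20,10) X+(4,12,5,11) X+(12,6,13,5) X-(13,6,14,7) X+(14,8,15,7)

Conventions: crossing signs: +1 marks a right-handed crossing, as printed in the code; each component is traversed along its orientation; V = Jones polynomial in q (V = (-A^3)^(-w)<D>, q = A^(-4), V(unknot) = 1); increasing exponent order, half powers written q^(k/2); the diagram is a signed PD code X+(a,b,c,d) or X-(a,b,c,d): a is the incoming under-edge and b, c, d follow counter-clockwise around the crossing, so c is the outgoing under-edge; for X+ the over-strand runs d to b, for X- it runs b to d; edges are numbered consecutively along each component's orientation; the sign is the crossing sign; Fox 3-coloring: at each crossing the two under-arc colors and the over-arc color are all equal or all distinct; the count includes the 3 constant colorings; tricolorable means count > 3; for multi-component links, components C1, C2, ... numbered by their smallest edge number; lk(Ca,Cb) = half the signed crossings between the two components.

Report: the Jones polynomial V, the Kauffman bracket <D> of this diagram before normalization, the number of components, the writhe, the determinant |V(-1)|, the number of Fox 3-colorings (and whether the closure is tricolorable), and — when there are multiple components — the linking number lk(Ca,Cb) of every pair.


Jones polynomial: V(q) = -q^-1 + 2 - q + 2q^2 - q^3 + q^4 - q^5
<D> = -A^-14 + A^-10 - A^-6 + 2A^-2 - A^2 + 2A^6 - A^10; writhe +2
components 1, writhe +2 (10 crossings)
3-colorings: 9 of 3^10, det 9 — tricolorable
note: det 9 = |V(-1)|; divisible by 3, so tricolorable


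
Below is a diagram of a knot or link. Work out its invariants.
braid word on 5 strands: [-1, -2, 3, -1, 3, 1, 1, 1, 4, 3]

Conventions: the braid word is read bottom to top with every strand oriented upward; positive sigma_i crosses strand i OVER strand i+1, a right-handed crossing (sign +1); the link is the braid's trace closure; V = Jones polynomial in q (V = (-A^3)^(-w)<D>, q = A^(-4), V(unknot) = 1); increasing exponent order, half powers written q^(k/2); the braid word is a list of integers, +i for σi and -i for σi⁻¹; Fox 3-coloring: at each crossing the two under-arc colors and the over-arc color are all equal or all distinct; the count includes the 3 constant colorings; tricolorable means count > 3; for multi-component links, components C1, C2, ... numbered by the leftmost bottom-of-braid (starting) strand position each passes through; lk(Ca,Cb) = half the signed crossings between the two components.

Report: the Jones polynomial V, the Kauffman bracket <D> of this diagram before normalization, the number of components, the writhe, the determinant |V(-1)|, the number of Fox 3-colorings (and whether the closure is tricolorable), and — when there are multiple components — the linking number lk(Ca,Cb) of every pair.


V = q + q^3 - q^4
<D> = -A^-4 + 1 + A^8 (w = +4)
1 component over 10 crossings, w = +4
9 Fox colorings among 3^10, |V(-1)| = 3: tricolorable
why: det 3 = |V(-1)|; divisible by 3, so tricolorable


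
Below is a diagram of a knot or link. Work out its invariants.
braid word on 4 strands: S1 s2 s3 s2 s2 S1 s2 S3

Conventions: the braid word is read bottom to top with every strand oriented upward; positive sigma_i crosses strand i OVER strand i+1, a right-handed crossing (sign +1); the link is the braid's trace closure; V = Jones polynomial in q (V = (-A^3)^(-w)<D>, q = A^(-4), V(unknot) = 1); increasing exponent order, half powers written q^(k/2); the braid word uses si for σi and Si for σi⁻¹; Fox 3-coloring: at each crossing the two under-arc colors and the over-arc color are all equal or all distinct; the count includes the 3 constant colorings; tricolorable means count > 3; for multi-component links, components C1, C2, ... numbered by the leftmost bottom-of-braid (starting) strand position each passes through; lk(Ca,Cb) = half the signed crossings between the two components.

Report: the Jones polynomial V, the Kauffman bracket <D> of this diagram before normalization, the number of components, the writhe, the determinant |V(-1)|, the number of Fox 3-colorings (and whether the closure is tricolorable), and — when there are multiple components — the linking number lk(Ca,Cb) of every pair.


Jones polynomial: V(q) = -q^(-3/2) + q^(-1/2) - 2q^(1/2) + q^(3/2) - 2q^(5/2) + q^(7/2)
<D> = A^-8 - 2A^-4 + 1 - 2A^4 + A^8 - A^12; writhe +2
components 2, writhe +2 (8 crossings)
linking number lk(C1,C2) = 0
3-colorings: 3 of 3^8, det 8 — not tricolorable
note: summing lk over 1 pair gives 0


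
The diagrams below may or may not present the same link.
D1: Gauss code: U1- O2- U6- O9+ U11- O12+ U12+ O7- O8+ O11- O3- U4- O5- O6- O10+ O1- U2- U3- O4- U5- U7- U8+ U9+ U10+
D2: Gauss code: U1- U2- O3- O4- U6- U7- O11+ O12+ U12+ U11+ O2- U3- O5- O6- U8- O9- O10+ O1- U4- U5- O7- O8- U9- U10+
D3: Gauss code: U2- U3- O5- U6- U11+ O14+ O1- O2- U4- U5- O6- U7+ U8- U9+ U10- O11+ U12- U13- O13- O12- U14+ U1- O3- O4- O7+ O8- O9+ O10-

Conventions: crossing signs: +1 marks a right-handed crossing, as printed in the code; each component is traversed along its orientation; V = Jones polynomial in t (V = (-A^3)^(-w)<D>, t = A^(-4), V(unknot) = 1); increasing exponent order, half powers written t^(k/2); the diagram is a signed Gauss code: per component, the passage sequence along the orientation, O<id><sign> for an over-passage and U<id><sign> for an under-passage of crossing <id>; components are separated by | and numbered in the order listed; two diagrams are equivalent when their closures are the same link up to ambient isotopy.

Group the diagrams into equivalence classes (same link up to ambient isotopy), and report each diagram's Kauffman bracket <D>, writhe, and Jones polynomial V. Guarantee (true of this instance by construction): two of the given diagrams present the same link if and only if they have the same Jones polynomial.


grouping into links: {D1} | {D2} | {D3}
V(D1) = -t^-6 + t^-5 - t^-4 + 2t^-3 - t^-2 + t^-1  (w -4, c 12, <D> = A^-8 - A^-4 + 2 - A^4 + A^8 - A^12)
D2 (bracket A^-6 + A^2 - A^14; 12 crossings at w = -6): V = -t^-8 + t^-5 + t^-3
V(D3) = -t^-4 + t^-3 + t^-1  [14 crossings, <D> = A^-14 + A^-6 - A^-2, w = -6]
why: 3 values of V(t) split the 3 diagrams


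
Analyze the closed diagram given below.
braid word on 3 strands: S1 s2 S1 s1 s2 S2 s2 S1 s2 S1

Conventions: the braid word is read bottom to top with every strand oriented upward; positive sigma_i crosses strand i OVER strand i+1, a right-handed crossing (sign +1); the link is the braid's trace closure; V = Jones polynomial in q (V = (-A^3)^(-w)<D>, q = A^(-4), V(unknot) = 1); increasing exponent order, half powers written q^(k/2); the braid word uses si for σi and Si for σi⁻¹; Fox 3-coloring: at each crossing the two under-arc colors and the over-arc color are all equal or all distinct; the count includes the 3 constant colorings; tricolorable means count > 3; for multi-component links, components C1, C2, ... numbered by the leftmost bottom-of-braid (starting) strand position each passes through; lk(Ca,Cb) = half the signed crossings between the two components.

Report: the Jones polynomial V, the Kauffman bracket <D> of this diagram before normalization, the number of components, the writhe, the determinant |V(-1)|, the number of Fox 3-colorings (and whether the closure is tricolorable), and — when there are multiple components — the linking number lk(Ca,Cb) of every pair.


V = -q^-3 + 2q^-2 - 2q^-1 + 3 - 2q + 2q^2 - q^3
<D> = -A^-12 + 2A^-8 - 2A^-4 + 3 - 2A^4 + 2A^8 - A^12 (w = 0)
1 component over 10 crossings, w = 0
3 Fox colorings among 3^10, |V(-1)| = 13: not tricolorable
why: free reduction leaves σ1⁻¹ σ2 σ2 σ1⁻¹ σ2 σ1⁻¹ of the original 10 letters


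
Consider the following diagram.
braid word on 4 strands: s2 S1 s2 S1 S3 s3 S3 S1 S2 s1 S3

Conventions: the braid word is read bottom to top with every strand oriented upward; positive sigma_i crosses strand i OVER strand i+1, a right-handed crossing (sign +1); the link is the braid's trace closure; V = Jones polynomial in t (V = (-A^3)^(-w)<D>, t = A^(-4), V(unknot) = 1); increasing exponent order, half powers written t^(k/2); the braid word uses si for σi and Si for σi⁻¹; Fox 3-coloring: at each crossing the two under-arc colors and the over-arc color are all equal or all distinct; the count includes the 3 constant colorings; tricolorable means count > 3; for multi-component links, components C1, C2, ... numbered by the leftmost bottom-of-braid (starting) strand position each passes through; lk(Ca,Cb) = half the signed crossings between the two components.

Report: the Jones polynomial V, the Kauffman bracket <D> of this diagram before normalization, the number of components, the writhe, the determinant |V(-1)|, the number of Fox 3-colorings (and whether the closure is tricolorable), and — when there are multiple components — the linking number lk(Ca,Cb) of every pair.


V = t^-5 - 2t^-4 + 2t^-3 - 2t^-2 + 2t^-1 - 1 + t
<D> = -A^-13 + A^-9 - 2A^-5 + 2A^-1 - 2A^3 + 2A^7 - A^11 (w = -3)
1 component over 11 crossings, w = -3
3 Fox colorings among 3^11, |V(-1)| = 11: not tricolorable
why: the span of V is 6, forcing >= 6 crossings in any diagram


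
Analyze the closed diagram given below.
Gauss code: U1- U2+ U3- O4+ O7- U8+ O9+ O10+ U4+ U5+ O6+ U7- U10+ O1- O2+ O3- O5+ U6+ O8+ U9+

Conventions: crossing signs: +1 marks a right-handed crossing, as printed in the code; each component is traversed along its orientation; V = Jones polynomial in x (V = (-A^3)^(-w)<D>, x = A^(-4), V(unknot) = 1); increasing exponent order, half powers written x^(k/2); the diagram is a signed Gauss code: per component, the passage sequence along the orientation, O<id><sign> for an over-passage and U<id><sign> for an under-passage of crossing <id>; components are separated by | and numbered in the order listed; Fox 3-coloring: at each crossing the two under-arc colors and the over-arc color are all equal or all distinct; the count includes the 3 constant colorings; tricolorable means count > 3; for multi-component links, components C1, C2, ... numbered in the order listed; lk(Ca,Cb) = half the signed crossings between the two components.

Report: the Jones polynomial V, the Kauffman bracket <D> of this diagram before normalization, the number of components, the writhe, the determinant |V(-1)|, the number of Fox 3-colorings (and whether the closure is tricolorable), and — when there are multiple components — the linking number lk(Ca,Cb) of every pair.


V = 2x - 2x^2 + 3x^3 - 3x^4 + 2x^5 - 2x^6 + x^7
<D> = A^-16 - 2A^-12 + 2A^-8 - 3A^-4 + 3 - 2A^4 + 2A^8 (w = +4)
1 component over 10 crossings, w = +4
9 Fox colorings among 3^10, |V(-1)| = 15: tricolorable
why: w = +4 shifts under R1 moves; the (-A^3)^(-4) factor cancels that in V


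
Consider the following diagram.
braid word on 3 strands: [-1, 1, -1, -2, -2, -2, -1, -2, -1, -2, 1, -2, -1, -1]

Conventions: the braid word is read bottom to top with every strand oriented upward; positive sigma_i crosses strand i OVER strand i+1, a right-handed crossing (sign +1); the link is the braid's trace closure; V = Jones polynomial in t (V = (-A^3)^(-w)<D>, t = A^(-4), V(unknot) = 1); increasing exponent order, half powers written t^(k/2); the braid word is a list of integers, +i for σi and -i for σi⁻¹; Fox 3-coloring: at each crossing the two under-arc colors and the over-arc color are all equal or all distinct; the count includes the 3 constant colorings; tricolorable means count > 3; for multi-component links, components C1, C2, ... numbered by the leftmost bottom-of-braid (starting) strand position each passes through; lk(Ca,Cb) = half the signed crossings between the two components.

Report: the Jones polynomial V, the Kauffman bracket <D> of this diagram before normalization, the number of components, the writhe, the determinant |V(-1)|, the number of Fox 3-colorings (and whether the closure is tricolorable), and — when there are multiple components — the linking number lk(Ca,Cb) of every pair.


V = t^-13 - 2t^-12 + 2t^-11 - 3t^-10 + 2t^-9 - 2t^-8 + t^-7 + t^-6 + t^-4
<D> = A^-14 + A^-6 + A^-2 - 2A^2 + 2A^6 - 3A^10 + 2A^14 - 2A^18 + A^22 (w = -10)
1 component over 14 crossings, w = -10
3 Fox colorings among 3^14, |V(-1)| = 11: not tricolorable
why: inverse pairs cancel, leaving σ1⁻¹ σ2⁻¹ σ2⁻¹ σ2⁻¹ σ1⁻¹ σ2⁻¹ σ1⁻¹ σ2⁻¹ σ1 σ2⁻¹ σ1⁻¹ σ1⁻¹


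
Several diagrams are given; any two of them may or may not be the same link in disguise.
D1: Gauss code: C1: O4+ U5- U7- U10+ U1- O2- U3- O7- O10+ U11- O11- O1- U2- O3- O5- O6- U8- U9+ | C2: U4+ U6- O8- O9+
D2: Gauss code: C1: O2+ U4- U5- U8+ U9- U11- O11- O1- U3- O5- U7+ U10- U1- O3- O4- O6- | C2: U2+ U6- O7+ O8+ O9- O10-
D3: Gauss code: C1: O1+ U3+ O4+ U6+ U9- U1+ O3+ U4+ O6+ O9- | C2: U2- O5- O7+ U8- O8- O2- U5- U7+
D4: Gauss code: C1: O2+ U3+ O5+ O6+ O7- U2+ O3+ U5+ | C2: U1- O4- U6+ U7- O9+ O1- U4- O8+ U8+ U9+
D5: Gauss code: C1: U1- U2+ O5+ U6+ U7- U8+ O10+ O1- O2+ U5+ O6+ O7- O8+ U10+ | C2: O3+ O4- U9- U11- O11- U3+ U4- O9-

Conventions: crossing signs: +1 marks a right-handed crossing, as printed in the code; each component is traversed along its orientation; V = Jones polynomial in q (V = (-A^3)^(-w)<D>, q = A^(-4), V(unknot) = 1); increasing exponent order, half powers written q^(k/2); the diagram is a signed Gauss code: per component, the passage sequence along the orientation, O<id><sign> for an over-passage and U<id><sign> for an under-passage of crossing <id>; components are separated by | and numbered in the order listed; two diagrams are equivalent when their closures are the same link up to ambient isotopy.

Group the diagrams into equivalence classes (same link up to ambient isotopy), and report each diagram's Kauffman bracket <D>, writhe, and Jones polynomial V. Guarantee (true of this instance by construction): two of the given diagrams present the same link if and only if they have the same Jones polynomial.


equivalence classes: {D1, D2} | {D3, D4, D5}
D1 (bracket A^-13 + A^-9 + A^-5 - A^3; 11 crossings at w = -5): V = q^(-9/2) - q^(-5/2) - q^(-3/2) - q^(-1/2)
V(D2) = q^(-9/2) - q^(-5/2) - q^(-3/2) - q^(-1/2)  [11 crossings, <D> = A^-13 + A^-9 + A^-5 - A^3, w = -5]
V(D3) = -q^(1/2) - q^(3/2) - q^(5/2) + q^(9/2)  [9 crossings, <D> = -A^-15 + A^-7 + A^-3 + A, w = +1]
V(D4) = -q^(1/2) - q^(3/2) - q^(5/2) + q^(9/2)  [9 crossings, <D> = -A^-9 + A^-1 + A^3 + A^7, w = +3]
V(D5) = -q^(1/2) - q^(3/2) - q^(5/2) + q^(9/2)  [11 crossings, <D> = -A^-15 + A^-7 + A^-3 + A, w = +1]
observation: V(q) takes 2 values over 5 diagrams, fixing the grouping


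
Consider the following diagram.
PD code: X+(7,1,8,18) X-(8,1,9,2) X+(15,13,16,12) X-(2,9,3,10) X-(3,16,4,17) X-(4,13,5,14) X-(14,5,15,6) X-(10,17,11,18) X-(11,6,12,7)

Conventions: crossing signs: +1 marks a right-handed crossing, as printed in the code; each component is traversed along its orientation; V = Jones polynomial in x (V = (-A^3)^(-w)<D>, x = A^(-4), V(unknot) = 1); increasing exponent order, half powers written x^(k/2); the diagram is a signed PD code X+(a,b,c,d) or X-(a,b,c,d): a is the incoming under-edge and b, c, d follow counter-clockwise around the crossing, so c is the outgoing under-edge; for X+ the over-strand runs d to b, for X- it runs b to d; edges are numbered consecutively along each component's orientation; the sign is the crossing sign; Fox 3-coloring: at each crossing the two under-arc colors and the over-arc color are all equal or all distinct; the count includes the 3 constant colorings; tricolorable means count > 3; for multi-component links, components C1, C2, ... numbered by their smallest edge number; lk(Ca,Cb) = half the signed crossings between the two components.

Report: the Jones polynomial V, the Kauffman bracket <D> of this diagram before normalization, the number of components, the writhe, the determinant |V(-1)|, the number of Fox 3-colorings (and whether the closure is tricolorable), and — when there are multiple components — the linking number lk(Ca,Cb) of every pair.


V(x) = -x^-6 + x^-5 - x^-4 + 2x^-3 - x^-2 + x^-1
bracket: -A^-11 + A^-7 - 2A^-3 + A - A^5 + A^9, w = -5
1 component, writhe -5, over 9 crossings
det 7, colorings 3 of 3^9 — not tricolorable
observation: |V(-1)| = 7: so not tricolorable, since 3 does not divide 7


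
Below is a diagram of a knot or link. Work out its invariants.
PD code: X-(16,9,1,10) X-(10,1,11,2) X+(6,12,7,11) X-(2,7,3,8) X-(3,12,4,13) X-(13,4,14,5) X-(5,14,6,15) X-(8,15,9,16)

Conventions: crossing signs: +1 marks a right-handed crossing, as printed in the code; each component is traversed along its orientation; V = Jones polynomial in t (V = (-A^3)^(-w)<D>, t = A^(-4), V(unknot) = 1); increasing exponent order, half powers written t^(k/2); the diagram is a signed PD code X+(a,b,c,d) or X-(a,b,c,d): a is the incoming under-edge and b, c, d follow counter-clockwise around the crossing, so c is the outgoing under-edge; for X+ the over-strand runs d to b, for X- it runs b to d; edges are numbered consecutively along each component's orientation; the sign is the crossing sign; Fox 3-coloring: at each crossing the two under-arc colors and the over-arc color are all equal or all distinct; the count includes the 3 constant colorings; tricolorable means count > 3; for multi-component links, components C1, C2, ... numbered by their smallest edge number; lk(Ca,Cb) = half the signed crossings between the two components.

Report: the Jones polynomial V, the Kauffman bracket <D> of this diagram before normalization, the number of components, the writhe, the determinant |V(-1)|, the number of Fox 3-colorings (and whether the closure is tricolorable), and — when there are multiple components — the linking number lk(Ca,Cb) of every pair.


V(t) = -t^-9 + 2t^-8 - 3t^-7 + 3t^-6 - 3t^-5 + 3t^-4 - t^-3 + t^-2
bracket: A^-10 - A^-6 + 3A^-2 - 3A^2 + 3A^6 - 3A^10 + 2A^14 - A^18, w = -6
1 component, writhe -6, over 8 crossings
det 17, colorings 3 of 3^8 — not tricolorable
observation: det 17 = |V(-1)|; not divisible by 3, so not tricolorable


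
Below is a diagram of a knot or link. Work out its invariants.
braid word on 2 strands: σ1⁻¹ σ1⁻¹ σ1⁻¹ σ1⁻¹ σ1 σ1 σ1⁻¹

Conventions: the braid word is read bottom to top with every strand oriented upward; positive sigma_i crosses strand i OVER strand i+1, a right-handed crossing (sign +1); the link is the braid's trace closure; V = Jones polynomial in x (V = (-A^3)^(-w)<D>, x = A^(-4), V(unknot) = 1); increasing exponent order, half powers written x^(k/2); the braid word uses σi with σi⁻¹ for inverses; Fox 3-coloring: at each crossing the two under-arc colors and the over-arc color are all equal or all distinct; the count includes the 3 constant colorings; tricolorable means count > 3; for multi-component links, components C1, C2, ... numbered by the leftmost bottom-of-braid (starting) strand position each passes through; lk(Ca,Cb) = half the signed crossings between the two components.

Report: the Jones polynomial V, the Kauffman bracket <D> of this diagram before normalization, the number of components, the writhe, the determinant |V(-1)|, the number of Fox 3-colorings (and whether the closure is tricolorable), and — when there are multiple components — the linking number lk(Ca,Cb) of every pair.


Jones polynomial: V(x) = -x^-4 + x^-3 + x^-1
<D> = -A^-5 - A^3 + A^7; writhe -3
components 1, writhe -3 (7 crossings)
3-colorings: 9 of 3^7, det 3 — tricolorable
note: one generator, power 3: the (2,3) torus pattern


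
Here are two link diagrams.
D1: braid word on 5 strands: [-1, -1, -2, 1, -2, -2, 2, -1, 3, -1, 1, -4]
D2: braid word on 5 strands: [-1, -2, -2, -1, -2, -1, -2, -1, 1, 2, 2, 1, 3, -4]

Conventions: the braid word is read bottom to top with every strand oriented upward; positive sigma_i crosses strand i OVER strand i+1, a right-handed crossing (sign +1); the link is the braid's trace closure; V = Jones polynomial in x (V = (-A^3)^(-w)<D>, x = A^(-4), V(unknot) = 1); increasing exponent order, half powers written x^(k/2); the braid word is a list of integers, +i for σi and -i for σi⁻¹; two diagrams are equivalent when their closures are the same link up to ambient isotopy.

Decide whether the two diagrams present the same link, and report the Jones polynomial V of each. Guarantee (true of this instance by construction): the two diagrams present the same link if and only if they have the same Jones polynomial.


same link: no
V(D1) = -x^-6 + x^-5 - x^-4 + 2x^-3 - x^-2 + x^-1  [12 crossings, <D> = A^-8 - A^-4 + 2 - A^4 + A^8 - A^12, w = -4]
V(D2) = -x^-4 + x^-3 + x^-1  (w -4, c 14, <D> = A^-8 + 1 - A^4)
note: 2 values of V(x) split the 2 diagrams


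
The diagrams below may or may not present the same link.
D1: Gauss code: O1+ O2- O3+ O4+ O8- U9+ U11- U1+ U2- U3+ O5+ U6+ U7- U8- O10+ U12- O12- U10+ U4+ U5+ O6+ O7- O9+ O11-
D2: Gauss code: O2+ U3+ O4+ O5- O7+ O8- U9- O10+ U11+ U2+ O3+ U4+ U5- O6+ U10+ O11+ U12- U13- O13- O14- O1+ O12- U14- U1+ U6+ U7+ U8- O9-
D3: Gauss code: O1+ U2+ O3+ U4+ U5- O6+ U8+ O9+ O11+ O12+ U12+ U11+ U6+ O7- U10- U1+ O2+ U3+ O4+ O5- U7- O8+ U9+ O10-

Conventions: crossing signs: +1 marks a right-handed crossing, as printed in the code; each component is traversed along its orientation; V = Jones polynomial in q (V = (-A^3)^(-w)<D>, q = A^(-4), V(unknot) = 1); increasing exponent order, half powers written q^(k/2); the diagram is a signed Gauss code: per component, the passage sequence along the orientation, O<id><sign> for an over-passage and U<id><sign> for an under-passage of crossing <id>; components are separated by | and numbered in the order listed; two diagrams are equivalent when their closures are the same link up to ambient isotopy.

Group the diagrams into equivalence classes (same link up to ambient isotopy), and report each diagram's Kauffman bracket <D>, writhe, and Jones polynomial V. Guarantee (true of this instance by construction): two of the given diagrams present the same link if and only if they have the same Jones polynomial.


equivalence classes: {D1} | {D2, D3}
D1 (bracket A^6; 12 crossings at w = +2): V = 1
V(D2) = q - q^2 + 2q^3 - q^4 + q^5 - q^6  (w +2, c 14, <D> = -A^-18 + A^-14 - A^-10 + 2A^-6 - A^-2 + A^2)
D3 (bracket -A^-6 + A^-2 - A^2 + 2A^6 - A^10 + A^14; 12 crossings at w = +6): V = q - q^2 + 2q^3 - q^4 + q^5 - q^6
key observation: V(q) takes 2 values over 3 diagrams, fixing the grouping


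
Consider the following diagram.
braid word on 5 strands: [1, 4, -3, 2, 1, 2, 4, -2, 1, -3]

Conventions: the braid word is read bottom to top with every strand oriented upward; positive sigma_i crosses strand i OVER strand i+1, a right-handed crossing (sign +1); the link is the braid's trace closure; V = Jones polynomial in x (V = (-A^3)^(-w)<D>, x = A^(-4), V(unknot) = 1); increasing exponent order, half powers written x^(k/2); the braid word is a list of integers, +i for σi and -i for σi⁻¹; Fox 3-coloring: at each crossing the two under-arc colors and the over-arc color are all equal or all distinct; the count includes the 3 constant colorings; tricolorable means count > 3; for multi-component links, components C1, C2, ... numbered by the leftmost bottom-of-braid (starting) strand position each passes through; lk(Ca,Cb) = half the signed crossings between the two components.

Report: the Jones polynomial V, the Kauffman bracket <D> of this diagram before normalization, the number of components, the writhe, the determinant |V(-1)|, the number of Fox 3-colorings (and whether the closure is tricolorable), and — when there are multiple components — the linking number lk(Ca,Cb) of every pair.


Jones polynomial: V(x) = x^-1 - 1 + 2x - 3x^2 + 3x^3 - 2x^4 + 2x^5 - x^6
<D> = -A^-12 + 2A^-8 - 2A^-4 + 3 - 3A^4 + 2A^8 - A^12 + A^16; writhe +4
components 1, writhe +4 (10 crossings)
3-colorings: 9 of 3^10, det 15 — tricolorable
note: V spans 7 powers of x: at least 7 crossings in any diagram


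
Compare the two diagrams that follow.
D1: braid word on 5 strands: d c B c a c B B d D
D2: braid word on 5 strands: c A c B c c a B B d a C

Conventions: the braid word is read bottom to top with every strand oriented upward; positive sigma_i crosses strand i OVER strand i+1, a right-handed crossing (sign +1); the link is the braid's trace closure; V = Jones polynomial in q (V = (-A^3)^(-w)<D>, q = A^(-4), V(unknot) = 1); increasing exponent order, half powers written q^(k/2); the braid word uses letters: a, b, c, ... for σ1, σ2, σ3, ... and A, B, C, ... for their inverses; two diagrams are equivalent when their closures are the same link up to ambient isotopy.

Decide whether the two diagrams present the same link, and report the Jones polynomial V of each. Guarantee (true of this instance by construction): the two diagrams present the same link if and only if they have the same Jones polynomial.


equivalent: yes
D1 (bracket -A^-6 + 2A^-2 - 2A^2 + 3A^6 - 2A^10 + 2A^14 - A^18; 10 crossings at w = +2): V = -q^-3 + 2q^-2 - 2q^-1 + 3 - 2q + 2q^2 - q^3
V(D2) = -q^-3 + 2q^-2 - 2q^-1 + 3 - 2q + 2q^2 - q^3  [12 crossings, <D> = -A^-6 + 2A^-2 - 2A^2 + 3A^6 - 2A^10 + 2A^14 - A^18, w = +2]
observation: D2 (12 crossings) and D1 (10) are Markov-related braid presentations


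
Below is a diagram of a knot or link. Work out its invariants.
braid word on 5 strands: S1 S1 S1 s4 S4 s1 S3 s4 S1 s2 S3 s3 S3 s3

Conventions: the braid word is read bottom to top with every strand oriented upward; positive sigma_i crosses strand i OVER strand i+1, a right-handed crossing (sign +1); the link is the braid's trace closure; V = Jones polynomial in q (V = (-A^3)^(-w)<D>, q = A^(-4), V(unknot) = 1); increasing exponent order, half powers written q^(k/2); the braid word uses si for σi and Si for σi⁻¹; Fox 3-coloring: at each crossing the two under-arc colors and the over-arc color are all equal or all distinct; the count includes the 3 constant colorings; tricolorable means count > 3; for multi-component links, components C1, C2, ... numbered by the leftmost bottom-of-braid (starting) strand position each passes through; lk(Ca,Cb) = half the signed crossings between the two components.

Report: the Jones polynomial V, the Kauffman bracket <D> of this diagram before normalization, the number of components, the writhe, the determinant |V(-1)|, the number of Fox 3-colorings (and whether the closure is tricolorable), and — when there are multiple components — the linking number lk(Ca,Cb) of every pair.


V(q) = -q^-4 + q^-3 + q^-1
bracket: A^-2 + A^6 - A^10, w = -2
1 component, writhe -2, over 14 crossings
det 3, colorings 9 of 3^14 — tricolorable
observation: the span of V is 3, forcing >= 3 crossings in any diagram


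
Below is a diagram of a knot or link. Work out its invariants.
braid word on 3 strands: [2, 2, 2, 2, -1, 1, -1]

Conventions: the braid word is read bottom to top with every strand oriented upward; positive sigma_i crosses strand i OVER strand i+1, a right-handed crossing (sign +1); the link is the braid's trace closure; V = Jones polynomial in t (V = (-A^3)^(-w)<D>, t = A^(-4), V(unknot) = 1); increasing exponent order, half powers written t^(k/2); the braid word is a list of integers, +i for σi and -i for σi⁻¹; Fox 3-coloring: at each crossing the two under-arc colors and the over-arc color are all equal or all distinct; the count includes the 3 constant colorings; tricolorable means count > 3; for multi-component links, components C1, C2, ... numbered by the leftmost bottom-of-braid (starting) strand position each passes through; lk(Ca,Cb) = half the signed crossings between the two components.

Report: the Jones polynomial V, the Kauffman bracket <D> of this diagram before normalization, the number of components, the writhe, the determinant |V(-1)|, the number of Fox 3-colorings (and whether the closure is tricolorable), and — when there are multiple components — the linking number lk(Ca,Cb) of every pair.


V(t) = -t^(3/2) - t^(7/2) + t^(9/2) - t^(11/2)
bracket: A^-13 - A^-9 + A^-5 + A^3, w = +3
2 components, writhe +3, over 7 crossings
lk(C1,C2) = +2
det 4, colorings 3 of 3^7 — not tricolorable
observation: the 1 component pair carries total linking +2


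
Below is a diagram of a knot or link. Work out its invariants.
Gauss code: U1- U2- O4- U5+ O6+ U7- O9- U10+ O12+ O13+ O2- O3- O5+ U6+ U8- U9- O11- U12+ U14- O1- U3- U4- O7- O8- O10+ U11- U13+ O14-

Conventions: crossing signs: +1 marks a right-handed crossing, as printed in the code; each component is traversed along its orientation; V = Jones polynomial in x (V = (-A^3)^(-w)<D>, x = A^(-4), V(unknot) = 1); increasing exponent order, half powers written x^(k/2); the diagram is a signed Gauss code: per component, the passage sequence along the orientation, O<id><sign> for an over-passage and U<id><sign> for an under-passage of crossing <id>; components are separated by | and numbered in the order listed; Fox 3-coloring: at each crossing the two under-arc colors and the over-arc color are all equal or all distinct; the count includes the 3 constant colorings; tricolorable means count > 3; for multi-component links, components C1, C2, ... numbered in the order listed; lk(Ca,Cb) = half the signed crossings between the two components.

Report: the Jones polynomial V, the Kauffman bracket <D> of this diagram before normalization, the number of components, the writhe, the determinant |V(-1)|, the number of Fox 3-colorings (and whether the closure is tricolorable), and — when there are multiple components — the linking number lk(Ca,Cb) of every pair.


Jones polynomial: V(x) = -x^-7 + x^-6 - x^-5 + x^-4 + x^-2
<D> = A^-4 + A^4 - A^8 + A^12 - A^16; writhe -4
components 1, writhe -4 (14 crossings)
3-colorings: 3 of 3^14, det 5 — not tricolorable
note: det 5 = |V(-1)|; not divisible by 3, so not tricolorable


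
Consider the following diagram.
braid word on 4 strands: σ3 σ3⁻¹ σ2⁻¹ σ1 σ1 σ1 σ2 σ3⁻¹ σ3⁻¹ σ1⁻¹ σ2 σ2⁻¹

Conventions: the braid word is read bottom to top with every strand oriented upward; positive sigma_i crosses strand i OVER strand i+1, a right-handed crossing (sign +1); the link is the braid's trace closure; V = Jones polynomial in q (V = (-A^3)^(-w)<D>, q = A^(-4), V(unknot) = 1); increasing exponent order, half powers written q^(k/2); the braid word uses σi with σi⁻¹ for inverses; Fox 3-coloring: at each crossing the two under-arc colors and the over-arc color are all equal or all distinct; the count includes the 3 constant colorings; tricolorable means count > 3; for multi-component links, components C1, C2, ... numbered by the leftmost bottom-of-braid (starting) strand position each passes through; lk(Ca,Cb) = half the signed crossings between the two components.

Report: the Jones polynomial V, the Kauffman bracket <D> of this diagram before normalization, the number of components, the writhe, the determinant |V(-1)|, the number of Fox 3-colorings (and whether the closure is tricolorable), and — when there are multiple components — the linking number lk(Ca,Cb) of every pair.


V = -q^(-3/2) - 2q^(1/2) + q^(3/2) - q^(5/2) + q^(7/2)
<D> = A^-14 - A^-10 + A^-6 - 2A^-2 - A^6 (w = 0)
2 components over 12 crossings, w = 0
lk(C1,C2): -1
9 Fox colorings among 3^12, |V(-1)| = 6: tricolorable
why: summing lk over 1 pair gives -1


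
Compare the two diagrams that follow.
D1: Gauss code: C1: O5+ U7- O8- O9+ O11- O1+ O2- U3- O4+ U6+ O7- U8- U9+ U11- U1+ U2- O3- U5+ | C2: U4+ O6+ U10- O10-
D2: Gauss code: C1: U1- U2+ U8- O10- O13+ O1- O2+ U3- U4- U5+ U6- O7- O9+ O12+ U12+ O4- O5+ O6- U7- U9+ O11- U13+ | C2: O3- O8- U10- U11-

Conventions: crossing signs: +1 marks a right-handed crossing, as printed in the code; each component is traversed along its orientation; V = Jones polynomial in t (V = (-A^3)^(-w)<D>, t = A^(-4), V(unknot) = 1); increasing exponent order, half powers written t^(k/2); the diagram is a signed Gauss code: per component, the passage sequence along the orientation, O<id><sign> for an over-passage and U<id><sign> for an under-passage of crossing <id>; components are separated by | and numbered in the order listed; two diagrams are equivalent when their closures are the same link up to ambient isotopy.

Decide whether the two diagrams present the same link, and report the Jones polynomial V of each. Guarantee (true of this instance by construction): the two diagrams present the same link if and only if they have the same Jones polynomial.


equivalent: no
D1 (bracket A^-9 + 2A^-1 - A^3 + A^7 - A^11; 11 crossings at w = -1): V = t^(-7/2) - t^(-5/2) + t^(-3/2) - 2t^(-1/2) - t^(3/2)
D2 (bracket A^-7 - A^-3 + A + A^9; 13 crossings at w = -3): V = -t^(-9/2) - t^(-5/2) + t^(-3/2) - t^(-1/2)
key observation: V(t) takes 2 values over 2 diagrams, fixing the grouping


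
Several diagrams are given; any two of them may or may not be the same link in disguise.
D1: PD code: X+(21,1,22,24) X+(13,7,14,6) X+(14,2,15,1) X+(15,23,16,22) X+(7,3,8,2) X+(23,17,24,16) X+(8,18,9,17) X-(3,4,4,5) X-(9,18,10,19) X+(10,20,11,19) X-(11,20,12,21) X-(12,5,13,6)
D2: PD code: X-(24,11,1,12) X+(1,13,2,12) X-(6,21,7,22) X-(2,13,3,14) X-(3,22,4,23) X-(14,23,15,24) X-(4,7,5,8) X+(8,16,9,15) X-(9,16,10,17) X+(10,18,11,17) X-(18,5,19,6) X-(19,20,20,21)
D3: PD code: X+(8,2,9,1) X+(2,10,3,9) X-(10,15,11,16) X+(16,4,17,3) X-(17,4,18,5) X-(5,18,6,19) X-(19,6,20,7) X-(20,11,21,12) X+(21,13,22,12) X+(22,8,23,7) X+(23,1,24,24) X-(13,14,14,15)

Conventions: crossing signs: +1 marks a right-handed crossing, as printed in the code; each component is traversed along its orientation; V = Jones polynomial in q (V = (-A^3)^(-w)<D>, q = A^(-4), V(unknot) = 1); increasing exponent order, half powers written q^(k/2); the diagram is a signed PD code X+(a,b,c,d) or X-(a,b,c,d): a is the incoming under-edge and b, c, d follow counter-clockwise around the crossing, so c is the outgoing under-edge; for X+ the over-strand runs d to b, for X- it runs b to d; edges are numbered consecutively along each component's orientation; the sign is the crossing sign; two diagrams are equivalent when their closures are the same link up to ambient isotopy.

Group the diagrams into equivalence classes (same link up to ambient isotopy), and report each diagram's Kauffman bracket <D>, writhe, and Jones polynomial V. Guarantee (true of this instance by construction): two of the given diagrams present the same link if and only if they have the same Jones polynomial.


equivalence classes: {D1} | {D2} | {D3}
D1 (bracket -A^-4 + 1 + A^8; 12 crossings at w = +4): V = q + q^3 - q^4
V(D2) = -q^-6 + q^-5 - q^-4 + 2q^-3 - q^-2 + q^-1  [12 crossings, <D> = A^-14 - A^-10 + 2A^-6 - A^-2 + A^2 - A^6, w = -6]
D3 (bracket 1; 12 crossings at w = 0): V = 1
key observation: 3 classes among 3 diagrams; unequal V(q) rules out equality


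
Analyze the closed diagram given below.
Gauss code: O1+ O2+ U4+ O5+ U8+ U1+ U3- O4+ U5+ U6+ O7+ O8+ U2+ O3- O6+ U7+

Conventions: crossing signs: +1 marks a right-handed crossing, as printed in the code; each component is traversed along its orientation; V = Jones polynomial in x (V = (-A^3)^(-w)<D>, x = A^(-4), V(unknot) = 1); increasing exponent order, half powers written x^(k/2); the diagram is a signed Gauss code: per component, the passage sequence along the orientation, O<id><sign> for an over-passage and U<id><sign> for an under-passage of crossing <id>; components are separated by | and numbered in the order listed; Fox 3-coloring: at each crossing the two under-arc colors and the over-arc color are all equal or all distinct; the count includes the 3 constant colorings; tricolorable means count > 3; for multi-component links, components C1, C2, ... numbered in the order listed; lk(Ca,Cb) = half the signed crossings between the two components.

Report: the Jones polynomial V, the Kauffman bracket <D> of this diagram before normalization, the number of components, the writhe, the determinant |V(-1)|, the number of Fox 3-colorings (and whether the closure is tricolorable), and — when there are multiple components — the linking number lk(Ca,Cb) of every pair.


V(x) = x^2 + 2x^4 - 2x^5 + x^6 - 2x^7 + x^8
bracket: A^-14 - 2A^-10 + A^-6 - 2A^-2 + 2A^2 + A^10, w = +6
1 component, writhe +6, over 8 crossings
det 9, colorings 27 of 3^8 — tricolorable
observation: the span of V is 6, forcing >= 6 crossings in any diagram


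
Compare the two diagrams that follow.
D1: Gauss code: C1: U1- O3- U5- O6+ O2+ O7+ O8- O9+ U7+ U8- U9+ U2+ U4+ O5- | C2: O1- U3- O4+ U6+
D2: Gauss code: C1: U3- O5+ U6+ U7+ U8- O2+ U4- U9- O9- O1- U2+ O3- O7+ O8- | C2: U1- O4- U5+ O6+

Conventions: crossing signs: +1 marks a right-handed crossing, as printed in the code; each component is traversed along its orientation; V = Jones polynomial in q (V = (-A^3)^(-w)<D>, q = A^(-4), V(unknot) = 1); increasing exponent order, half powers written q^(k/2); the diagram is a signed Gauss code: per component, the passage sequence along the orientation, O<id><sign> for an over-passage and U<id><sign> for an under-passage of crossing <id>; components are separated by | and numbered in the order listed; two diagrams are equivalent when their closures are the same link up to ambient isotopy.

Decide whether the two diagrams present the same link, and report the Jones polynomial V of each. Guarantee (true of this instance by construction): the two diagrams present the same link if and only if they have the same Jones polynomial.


equivalent: no
D1 (bracket A^-3 - A + 2A^5 - A^9 + 2A^13 - A^17; 9 crossings at w = +1): V = q^(-7/2) - 2q^(-5/2) + q^(-3/2) - 2q^(-1/2) + q^(1/2) - q^(3/2)
V(D2) = -q^(-3/2) + q^(-1/2) - 2q^(1/2) + q^(3/2) - 2q^(5/2) + q^(7/2)  [9 crossings, <D> = -A^-17 + 2A^-13 - A^-9 + 2A^-5 - A^-1 + A^3, w = -1]
observation: 2 values of V(q) split the 2 diagrams


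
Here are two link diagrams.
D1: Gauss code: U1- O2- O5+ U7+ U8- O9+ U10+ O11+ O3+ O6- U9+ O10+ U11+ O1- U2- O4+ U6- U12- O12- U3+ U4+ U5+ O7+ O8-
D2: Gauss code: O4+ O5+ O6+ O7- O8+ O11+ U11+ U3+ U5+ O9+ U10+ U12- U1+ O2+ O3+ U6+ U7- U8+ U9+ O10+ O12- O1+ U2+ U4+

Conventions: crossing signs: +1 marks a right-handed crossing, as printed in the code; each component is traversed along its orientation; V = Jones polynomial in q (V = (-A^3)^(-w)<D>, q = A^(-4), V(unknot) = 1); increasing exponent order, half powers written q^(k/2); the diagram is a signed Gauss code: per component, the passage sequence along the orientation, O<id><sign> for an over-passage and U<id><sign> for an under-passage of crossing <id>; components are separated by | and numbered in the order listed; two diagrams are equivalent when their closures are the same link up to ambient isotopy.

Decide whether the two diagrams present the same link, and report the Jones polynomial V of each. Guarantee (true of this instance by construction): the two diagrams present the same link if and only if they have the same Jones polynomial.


equivalent: no
D1 (bracket -A^-10 + A^-6 + A^2; 12 crossings at w = +2): V = q + q^3 - q^4
V(D2) = q^2 + q^4 - q^5 + q^6 - q^7  (w +8, c 12, <D> = -A^-4 + 1 - A^4 + A^8 + A^16)
key observation: V(q) takes 2 values over 2 diagrams, fixing the grouping


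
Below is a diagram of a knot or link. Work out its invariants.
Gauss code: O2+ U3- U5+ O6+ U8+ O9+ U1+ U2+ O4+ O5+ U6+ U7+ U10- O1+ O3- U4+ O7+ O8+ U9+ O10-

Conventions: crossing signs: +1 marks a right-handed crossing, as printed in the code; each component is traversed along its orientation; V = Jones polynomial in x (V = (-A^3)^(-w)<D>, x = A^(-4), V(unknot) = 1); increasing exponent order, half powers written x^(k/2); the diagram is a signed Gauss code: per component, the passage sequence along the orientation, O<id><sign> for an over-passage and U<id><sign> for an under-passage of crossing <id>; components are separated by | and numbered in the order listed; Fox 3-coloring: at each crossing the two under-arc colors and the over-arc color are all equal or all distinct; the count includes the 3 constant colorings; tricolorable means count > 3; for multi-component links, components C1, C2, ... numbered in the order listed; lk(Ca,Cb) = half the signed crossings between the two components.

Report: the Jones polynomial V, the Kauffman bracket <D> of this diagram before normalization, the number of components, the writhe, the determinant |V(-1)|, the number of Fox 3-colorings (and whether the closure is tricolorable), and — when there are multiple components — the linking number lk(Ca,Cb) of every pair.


V(x) = x^2 + x^4 - x^5 + x^6 - x^7
bracket: -A^-10 + A^-6 - A^-2 + A^2 + A^10, w = +6
1 component, writhe +6, over 10 crossings
det 5, colorings 3 of 3^10 — not tricolorable
observation: the span of V is 5, forcing >= 5 crossings in any diagram
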